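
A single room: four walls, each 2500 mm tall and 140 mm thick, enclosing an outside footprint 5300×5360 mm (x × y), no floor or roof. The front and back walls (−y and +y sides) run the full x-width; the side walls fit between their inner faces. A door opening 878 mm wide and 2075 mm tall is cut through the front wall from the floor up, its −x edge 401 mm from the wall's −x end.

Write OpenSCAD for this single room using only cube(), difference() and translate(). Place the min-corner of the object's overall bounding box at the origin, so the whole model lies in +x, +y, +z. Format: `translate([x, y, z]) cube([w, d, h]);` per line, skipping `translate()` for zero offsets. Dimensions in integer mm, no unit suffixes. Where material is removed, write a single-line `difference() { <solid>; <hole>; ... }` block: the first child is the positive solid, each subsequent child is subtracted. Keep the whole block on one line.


difference() { cube([5300, 140, 2500]); translate([401, 0, 0]) cube([878, 140, 2075]); }
translate([0, 5220, 0]) cube([5300, 140, 2500]);
translate([0, 140, 0]) cube([140, 5080, 2500]);
translate([5160, 140, 0]) cube([140, 5080, 2500]);


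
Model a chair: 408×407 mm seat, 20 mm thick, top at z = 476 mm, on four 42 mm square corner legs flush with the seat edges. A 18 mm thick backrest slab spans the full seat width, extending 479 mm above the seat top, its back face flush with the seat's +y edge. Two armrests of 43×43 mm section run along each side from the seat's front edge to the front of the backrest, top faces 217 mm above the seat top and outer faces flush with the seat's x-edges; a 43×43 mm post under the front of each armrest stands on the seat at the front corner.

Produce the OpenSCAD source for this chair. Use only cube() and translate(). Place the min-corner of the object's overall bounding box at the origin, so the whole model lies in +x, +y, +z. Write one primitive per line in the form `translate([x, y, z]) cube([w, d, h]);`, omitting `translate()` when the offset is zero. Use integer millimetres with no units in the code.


// leg_h = 476 - 20 = 456
// arm post h = 217 - 43 = 174
translate([0, 0, 456]) cube([408, 407, 20]);
cube([42, 42, 456]);
translate([366, 0, 0]) cube([42, 42, 456]);
translate([0, 365, 0]) cube([42, 42, 456]);
translate([366, 365, 0]) cube([42, 42, 456]);
translate([0, 389, 476]) cube([408, 18, 479]);
translate([0, 0, 650]) cube([43, 389, 43]);
translate([365, 0, 650]) cube([43, 389, 43]);
translate([0, 0, 476]) cube([43, 43, 174]);
translate([365, 0, 476]) cube([43, 43, 174]);


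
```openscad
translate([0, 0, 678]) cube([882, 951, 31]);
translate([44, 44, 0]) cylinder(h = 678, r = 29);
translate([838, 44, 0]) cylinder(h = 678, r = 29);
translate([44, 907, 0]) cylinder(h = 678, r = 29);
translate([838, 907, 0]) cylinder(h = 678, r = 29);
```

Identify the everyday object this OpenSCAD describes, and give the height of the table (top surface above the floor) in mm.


A table. The table height is 709 mm.

A 882×951×31 slab sits at z = 678 on four Ø58 mm round legs — a table. The top surface is at 678 + 31 = 709 mm.


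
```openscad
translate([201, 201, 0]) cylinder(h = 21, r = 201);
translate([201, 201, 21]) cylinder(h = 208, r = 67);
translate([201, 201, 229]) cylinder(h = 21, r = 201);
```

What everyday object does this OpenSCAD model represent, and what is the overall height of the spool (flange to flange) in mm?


A spool. The overall height is 250 mm.

Three coaxial cylinders, large–small–large — a spool. Two 21 mm flanges and a 208 mm core give 21 + 208 + 21 = 250 mm.


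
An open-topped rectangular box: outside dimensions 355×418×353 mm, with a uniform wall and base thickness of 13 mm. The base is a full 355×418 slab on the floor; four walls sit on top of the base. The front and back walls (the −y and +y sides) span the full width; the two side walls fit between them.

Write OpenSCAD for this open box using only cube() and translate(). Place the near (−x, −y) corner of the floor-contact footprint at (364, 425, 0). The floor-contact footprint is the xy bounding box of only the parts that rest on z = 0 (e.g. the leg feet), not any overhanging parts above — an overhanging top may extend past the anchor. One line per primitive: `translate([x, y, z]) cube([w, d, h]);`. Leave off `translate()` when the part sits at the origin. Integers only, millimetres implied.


translate([364, 425, 0]) cube([355, 418, 13]);
translate([364, 425, 13]) cube([355, 13, 340]);
translate([364, 830, 13]) cube([355, 13, 340]);
translate([364, 438, 13]) cube([13, 392, 340]);
translate([706, 438, 13]) cube([13, 392, 340]);


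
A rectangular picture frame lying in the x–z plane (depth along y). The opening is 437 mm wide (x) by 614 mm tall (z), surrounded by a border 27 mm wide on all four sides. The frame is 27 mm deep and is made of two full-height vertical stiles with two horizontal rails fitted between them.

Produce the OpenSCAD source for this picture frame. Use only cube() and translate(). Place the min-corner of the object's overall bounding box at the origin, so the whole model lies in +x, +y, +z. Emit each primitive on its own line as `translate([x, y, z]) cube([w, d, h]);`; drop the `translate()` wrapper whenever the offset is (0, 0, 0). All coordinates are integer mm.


cube([27, 27, 668]);
translate([464, 0, 0]) cube([27, 27, 668]);
translate([27, 0, 0]) cube([437, 27, 27]);
translate([27, 0, 641]) cube([437, 27, 27]);


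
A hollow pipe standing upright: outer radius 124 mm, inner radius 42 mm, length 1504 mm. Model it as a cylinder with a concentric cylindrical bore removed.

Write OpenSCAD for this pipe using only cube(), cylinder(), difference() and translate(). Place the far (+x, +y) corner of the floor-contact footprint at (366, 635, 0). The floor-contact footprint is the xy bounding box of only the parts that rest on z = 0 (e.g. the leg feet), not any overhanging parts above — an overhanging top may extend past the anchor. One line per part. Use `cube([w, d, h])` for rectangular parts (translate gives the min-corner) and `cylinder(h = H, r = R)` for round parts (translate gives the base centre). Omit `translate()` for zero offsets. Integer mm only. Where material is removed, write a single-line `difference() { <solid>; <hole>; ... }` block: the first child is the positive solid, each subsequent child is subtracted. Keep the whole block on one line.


difference() { translate([242, 511, 0]) cylinder(h = 1504, r = 124); translate([242, 511, 0]) cylinder(h = 1504, r = 42); }


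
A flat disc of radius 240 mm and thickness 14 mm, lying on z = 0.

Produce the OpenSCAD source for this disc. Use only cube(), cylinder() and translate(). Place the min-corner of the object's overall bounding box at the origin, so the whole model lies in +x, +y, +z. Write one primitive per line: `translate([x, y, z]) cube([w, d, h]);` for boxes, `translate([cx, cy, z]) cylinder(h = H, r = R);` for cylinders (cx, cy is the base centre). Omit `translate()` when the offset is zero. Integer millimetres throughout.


translate([240, 240, 0]) cylinder(h = 14, r = 240);


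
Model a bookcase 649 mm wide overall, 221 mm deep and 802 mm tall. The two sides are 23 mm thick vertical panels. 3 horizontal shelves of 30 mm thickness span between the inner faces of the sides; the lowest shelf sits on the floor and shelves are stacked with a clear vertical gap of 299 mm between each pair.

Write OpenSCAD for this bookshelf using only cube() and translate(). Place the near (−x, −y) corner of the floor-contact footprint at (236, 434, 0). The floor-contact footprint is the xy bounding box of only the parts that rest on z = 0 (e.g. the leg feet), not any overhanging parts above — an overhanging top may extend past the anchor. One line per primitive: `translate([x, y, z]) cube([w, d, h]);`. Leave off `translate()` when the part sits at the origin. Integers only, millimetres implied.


translate([236, 434, 0]) cube([23, 221, 802]);
translate([862, 434, 0]) cube([23, 221, 802]);
translate([259, 434, 0]) cube([603, 221, 30]);
translate([259, 434, 329]) cube([603, 221, 30]);
translate([259, 434, 658]) cube([603, 221, 30]);


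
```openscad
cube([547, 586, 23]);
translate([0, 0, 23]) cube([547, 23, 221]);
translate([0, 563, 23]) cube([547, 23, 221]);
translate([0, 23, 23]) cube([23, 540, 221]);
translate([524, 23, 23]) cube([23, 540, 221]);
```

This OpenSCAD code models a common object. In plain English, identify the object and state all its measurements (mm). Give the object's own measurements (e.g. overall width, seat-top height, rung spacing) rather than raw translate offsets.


An open-topped rectangular box: outside dimensions 547×586×244 mm, with a uniform wall and base thickness of 23 mm. The base is a full 547×586 slab on the floor; four walls sit on top of the base. The front and back walls (the −y and +y sides) span the full width; the two side walls fit between them.


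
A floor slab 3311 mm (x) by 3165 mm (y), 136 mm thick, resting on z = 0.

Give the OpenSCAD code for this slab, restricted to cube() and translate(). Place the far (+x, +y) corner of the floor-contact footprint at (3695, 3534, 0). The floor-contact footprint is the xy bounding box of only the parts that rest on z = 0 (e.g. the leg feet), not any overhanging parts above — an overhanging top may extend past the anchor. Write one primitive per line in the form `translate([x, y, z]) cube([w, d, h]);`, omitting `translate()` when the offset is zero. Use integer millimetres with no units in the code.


translate([384, 369, 0]) cube([3311, 3165, 136]);


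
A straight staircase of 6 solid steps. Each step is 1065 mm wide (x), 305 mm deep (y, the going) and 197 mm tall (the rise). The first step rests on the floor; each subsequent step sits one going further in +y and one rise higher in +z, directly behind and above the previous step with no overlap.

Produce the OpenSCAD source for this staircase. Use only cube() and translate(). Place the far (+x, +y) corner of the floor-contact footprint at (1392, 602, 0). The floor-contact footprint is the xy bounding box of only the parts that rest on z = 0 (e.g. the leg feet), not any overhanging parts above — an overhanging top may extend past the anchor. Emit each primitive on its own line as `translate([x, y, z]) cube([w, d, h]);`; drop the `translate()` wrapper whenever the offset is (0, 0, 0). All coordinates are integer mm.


translate([327, 297, 0]) cube([1065, 305, 197]);
translate([327, 602, 197]) cube([1065, 305, 197]);
translate([327, 907, 394]) cube([1065, 305, 197]);
translate([327, 1212, 591]) cube([1065, 305, 197]);
translate([327, 1517, 788]) cube([1065, 305, 197]);
translate([327, 1822, 985]) cube([1065, 305, 197]);


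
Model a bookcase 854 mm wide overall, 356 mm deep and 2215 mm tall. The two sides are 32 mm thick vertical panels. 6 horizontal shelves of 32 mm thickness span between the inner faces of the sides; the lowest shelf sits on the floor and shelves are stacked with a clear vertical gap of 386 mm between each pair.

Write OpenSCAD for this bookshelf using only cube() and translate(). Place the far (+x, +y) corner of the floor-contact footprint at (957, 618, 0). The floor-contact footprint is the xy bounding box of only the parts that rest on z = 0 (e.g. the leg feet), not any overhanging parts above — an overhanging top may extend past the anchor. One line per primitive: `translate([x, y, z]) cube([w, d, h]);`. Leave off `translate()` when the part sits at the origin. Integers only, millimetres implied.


translate([103, 262, 0]) cube([32, 356, 2215]);
translate([925, 262, 0]) cube([32, 356, 2215]);
translate([135, 262, 0]) cube([790, 356, 32]);
translate([135, 262, 418]) cube([790, 356, 32]);
translate([135, 262, 836]) cube([790, 356, 32]);
translate([135, 262, 1254]) cube([790, 356, 32]);
translate([135, 262, 1672]) cube([790, 356, 32]);
translate([135, 262, 2090]) cube([790, 356, 32]);


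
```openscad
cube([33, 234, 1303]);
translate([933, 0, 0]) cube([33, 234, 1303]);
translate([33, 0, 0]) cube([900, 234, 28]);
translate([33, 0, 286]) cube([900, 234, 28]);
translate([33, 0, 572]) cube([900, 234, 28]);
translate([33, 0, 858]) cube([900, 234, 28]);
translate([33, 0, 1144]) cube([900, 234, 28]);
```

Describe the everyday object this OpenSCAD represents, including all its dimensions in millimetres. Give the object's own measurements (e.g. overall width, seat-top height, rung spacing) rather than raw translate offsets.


An open bookshelf. Two side panels, each 33 mm thick, 234 mm deep and 1303 mm tall, stand 966 mm apart (outside-to-outside). Between them sit 5 shelves, each 28 mm thick and 234 mm deep, spanning the full gap between the sides. The bottom shelf rests on the floor (its underside at z = 0) and the clear gap between one shelf's top and the next shelf's underside is 258 mm.


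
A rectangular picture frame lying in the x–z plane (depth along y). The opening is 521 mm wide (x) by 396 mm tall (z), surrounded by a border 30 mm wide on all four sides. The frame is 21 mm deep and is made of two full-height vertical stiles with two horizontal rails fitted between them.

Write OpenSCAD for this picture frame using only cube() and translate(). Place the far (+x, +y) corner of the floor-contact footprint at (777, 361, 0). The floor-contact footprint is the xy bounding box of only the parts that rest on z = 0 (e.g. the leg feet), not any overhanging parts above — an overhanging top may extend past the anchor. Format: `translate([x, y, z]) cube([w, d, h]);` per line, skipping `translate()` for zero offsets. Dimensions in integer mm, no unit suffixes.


translate([196, 340, 0]) cube([30, 21, 456]);
translate([747, 340, 0]) cube([30, 21, 456]);
translate([226, 340, 0]) cube([521, 21, 30]);
translate([226, 340, 426]) cube([521, 21, 30]);


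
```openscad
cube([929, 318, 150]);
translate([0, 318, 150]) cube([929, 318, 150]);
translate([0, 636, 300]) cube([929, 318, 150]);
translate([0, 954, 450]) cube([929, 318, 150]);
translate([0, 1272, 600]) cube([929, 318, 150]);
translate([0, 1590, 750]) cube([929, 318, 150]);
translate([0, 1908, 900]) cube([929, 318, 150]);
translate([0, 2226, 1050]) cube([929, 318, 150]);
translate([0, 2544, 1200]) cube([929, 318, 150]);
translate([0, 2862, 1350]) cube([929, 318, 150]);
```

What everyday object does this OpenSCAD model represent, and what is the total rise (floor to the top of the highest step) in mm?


A staircase. The total rise is 1500 mm.

10 identical blocks, each offset up and back from the previous — a staircase. Each step is 150 mm tall and there are 10 of them, so the total rise is 10 × 150 = 1500 mm.


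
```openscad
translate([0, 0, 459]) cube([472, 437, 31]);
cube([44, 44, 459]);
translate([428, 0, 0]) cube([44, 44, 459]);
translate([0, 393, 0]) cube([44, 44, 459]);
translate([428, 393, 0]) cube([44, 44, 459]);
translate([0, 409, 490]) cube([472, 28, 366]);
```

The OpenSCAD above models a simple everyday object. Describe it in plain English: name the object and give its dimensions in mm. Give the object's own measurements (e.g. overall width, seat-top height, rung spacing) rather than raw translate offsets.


A chair. The seat is a 472×437×31 mm slab with its top at z = 490 mm, on four 44×44 mm corner legs (flush with the seat edges, standing on z = 0). A flat backrest 28 mm thick, 366 mm tall, spans the full seat width and rises from the seat top along its +y edge, rear face flush with the rear of the seat.


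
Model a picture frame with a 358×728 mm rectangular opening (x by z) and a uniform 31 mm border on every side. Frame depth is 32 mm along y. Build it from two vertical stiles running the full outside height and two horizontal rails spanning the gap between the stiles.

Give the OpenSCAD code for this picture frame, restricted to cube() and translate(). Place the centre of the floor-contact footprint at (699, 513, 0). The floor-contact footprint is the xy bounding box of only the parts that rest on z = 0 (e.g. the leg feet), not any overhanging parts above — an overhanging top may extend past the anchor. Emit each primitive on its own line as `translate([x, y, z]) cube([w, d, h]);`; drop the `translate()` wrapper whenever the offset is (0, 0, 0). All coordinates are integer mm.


translate([489, 497, 0]) cube([31, 32, 790]);
translate([878, 497, 0]) cube([31, 32, 790]);
translate([520, 497, 0]) cube([358, 32, 31]);
translate([520, 497, 759]) cube([358, 32, 31]);


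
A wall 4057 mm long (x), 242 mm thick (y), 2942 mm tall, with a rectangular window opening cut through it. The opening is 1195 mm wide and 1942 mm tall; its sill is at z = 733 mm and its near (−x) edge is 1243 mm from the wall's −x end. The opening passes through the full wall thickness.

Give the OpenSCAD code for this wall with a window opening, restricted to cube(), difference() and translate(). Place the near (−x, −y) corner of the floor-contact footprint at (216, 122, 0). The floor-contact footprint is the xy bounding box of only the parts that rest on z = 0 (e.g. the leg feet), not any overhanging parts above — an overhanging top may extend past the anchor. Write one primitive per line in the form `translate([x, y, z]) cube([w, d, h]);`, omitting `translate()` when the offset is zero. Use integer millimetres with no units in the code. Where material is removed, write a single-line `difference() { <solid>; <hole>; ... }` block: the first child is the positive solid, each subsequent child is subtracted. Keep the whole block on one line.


difference() { translate([216, 122, 0]) cube([4057, 242, 2942]); translate([1459, 122, 733]) cube([1195, 242, 1942]); }


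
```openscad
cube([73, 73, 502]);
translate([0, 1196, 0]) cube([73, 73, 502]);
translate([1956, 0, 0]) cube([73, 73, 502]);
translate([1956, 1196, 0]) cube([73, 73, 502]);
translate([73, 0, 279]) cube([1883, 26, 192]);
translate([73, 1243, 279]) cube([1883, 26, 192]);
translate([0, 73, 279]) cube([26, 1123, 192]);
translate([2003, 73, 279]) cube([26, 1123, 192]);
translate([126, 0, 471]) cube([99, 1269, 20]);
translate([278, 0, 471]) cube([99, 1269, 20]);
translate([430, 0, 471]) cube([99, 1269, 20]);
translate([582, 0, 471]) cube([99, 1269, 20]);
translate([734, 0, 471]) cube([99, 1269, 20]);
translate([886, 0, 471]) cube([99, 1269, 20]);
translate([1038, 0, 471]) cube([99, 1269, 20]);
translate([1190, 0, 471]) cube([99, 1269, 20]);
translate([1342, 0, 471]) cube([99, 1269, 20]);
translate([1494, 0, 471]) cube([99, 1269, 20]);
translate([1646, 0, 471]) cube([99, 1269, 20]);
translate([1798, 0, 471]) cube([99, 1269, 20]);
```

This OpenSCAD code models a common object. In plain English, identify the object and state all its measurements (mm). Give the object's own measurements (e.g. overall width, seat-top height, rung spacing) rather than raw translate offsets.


A bed frame 2029 mm long (x) by 1269 mm wide (y). Four 73×73 mm corner posts, 502 mm tall, at the corners of the footprint. Four rails of 26 mm thickness and 192 mm height run between adjacent posts with their undersides at z = 279 mm, their outer faces flush with the outside of the frame (the two x-running rails run between the posts' inner faces; the two y-running rails run between the posts' inner faces). 12 slats, each 99 mm wide (x) and 20 mm thick, lie across the top of the two x-running rails, running the full 1269 mm width of the frame in y; along x they sit between the end posts with a 53 mm gap after the −x posts and between neighbouring slats, leaving 59 mm before the +x posts.


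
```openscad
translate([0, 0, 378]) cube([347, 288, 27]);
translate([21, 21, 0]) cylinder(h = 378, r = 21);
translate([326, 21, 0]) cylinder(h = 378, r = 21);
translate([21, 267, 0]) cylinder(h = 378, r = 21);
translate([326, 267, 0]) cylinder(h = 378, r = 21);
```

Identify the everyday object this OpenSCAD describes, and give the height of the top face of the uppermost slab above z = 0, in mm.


A stool. The seat height is 405 mm.

A 347×288×27 slab at z = 378 on four corner cylinders — a stool. The seat top is 378 + 27 = 405 mm.


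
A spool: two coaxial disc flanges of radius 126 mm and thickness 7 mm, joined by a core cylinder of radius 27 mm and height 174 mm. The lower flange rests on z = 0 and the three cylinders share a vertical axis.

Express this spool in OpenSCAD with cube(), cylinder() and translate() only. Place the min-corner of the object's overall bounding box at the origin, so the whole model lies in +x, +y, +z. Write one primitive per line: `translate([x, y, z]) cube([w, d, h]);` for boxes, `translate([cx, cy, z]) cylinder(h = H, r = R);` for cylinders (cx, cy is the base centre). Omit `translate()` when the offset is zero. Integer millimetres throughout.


translate([126, 126, 0]) cylinder(h = 7, r = 126);
translate([126, 126, 7]) cylinder(h = 174, r = 27);
translate([126, 126, 181]) cylinder(h = 7, r = 126);


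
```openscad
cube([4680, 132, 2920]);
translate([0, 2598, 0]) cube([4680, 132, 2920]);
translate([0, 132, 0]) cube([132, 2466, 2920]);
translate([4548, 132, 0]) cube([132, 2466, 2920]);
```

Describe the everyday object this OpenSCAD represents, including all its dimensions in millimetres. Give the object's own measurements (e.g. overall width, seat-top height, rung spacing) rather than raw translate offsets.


The wall frame of a small rectangular building: four walls, each 2920 mm tall and 132 mm thick, enclosing a footprint 4680 mm (x) by 2730 mm (y) outside-to-outside, with no floor or roof. The front and back walls (the −y and +y sides) span the full width; the two side walls fit between them.


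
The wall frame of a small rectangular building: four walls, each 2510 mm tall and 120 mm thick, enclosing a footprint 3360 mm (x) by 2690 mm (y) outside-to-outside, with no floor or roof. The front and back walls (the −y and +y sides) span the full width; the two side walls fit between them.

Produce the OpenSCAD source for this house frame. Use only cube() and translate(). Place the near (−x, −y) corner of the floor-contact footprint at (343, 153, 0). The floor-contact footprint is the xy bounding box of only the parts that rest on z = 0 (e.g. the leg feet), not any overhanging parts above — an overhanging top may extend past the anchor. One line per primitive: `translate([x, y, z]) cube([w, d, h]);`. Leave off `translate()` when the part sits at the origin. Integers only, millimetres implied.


translate([343, 153, 0]) cube([3360, 120, 2510]);
translate([343, 2723, 0]) cube([3360, 120, 2510]);
translate([343, 273, 0]) cube([120, 2450, 2510]);
translate([3583, 273, 0]) cube([120, 2450, 2510]);


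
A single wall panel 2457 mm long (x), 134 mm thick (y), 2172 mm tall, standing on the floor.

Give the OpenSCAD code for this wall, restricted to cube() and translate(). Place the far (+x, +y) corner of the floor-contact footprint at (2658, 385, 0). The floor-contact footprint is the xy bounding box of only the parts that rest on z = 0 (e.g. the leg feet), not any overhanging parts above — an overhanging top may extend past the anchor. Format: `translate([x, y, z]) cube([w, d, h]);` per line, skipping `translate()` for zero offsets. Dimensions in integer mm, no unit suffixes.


translate([201, 251, 0]) cube([2457, 134, 2172]);


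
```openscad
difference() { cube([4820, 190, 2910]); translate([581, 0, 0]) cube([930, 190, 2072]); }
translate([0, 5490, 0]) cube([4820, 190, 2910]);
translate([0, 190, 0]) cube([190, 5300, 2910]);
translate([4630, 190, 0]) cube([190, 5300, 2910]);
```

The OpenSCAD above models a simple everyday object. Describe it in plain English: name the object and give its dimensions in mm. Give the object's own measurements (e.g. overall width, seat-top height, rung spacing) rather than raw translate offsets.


A single room: four walls, each 2910 mm tall and 190 mm thick, enclosing an outside footprint 4820×5680 mm (x × y), no floor or roof. The front and back walls (−y and +y sides) run the full x-width; the side walls fit between their inner faces. A door opening 930 mm wide and 2072 mm tall is cut through the front wall from the floor up, its −x edge 581 mm from the wall's −x end.


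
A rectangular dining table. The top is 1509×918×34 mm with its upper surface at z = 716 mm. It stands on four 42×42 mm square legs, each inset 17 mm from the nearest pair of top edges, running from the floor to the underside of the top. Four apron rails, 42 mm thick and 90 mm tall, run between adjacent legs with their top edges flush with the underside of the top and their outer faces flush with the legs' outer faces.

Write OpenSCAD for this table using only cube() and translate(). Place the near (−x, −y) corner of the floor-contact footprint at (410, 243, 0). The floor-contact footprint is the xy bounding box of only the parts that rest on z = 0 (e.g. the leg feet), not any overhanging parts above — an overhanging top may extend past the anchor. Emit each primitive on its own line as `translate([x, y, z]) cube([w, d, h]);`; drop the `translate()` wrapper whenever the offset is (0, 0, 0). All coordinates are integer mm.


translate([393, 226, 682]) cube([1509, 918, 34]);
translate([410, 243, 0]) cube([42, 42, 682]);
translate([1843, 243, 0]) cube([42, 42, 682]);
translate([410, 1085, 0]) cube([42, 42, 682]);
translate([1843, 1085, 0]) cube([42, 42, 682]);
translate([452, 243, 592]) cube([1391, 42, 90]);
translate([452, 1085, 592]) cube([1391, 42, 90]);
translate([410, 285, 592]) cube([42, 800, 90]);
translate([1843, 285, 592]) cube([42, 800, 90]);


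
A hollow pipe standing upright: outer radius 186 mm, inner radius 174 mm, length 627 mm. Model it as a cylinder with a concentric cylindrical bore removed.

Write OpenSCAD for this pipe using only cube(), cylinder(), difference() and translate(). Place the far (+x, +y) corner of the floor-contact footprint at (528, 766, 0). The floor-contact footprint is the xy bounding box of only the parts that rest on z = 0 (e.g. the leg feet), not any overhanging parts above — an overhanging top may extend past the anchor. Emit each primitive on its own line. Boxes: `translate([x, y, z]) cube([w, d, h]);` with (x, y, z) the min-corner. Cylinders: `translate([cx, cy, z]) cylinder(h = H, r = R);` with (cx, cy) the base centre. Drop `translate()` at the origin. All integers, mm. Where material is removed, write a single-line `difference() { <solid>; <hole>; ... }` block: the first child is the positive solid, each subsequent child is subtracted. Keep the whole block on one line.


difference() { translate([342, 580, 0]) cylinder(h = 627, r = 186); translate([342, 580, 0]) cylinder(h = 627, r = 174); }


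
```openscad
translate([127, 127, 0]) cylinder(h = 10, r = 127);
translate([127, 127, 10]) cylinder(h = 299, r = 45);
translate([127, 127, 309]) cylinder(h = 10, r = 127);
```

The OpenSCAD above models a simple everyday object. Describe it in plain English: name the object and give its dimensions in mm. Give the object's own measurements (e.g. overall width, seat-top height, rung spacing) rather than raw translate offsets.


A spool: two coaxial disc flanges of radius 127 mm and thickness 10 mm, joined by a core cylinder of radius 45 mm and height 299 mm. The lower flange rests on z = 0 and the three cylinders share a vertical axis.


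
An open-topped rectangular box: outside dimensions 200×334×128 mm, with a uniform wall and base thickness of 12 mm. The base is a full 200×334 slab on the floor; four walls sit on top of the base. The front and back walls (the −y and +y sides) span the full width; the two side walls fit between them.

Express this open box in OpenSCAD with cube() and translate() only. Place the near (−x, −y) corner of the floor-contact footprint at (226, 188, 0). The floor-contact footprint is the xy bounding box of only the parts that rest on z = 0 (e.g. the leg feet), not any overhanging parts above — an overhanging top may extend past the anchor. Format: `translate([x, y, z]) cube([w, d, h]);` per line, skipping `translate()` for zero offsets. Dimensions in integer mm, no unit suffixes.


translate([226, 188, 0]) cube([200, 334, 12]);
translate([226, 188, 12]) cube([200, 12, 116]);
translate([226, 510, 12]) cube([200, 12, 116]);
translate([226, 200, 12]) cube([12, 310, 116]);
translate([414, 200, 12]) cube([12, 310, 116]);


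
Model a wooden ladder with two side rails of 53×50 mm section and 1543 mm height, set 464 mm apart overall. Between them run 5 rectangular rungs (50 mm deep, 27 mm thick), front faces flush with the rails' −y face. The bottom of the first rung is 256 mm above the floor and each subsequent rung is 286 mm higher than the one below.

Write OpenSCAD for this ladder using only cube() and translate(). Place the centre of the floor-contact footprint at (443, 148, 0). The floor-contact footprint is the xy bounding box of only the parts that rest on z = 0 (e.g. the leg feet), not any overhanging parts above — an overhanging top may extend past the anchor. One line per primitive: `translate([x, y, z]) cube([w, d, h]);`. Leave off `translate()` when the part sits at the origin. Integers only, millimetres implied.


// rung span = 464 - 2*53 = 358
// rung[k] z = 256 + k*286
translate([211, 123, 0]) cube([53, 50, 1543]);
translate([622, 123, 0]) cube([53, 50, 1543]);
translate([264, 123, 256]) cube([358, 50, 27]);
translate([264, 123, 542]) cube([358, 50, 27]);
translate([264, 123, 828]) cube([358, 50, 27]);
translate([264, 123, 1114]) cube([358, 50, 27]);
translate([264, 123, 1400]) cube([358, 50, 27]);


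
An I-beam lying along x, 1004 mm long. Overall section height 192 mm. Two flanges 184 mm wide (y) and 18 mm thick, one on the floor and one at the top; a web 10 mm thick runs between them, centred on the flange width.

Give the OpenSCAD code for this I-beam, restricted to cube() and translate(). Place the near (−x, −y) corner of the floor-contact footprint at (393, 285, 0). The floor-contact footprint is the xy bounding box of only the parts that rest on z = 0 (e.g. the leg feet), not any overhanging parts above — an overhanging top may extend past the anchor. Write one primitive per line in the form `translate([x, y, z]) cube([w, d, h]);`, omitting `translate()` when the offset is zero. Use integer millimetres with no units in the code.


translate([393, 285, 0]) cube([1004, 184, 18]);
translate([393, 372, 18]) cube([1004, 10, 156]);
translate([393, 285, 174]) cube([1004, 184, 18]);


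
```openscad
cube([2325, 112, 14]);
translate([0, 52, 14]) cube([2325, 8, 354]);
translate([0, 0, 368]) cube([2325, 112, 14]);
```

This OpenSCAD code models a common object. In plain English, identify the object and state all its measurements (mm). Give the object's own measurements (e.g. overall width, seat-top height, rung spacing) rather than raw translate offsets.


An I-beam lying along x, 2325 mm long. Overall section height 382 mm. Two flanges 112 mm wide (y) and 14 mm thick, one on the floor and one at the top; a web 8 mm thick runs between them, centred on the flange width.


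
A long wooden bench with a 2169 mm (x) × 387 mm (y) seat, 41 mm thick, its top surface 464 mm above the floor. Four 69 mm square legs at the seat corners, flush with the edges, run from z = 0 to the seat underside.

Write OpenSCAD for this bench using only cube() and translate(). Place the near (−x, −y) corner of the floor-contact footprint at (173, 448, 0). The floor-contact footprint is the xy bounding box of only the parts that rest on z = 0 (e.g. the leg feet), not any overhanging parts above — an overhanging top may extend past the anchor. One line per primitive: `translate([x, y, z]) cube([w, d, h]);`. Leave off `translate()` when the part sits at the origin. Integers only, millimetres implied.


// leg_h = 464 − 41 = 423
translate([173, 448, 423]) cube([2169, 387, 41]);
translate([173, 448, 0]) cube([69, 69, 423]);
translate([173, 766, 0]) cube([69, 69, 423]);
translate([2273, 448, 0]) cube([69, 69, 423]);
translate([2273, 766, 0]) cube([69, 69, 423]);


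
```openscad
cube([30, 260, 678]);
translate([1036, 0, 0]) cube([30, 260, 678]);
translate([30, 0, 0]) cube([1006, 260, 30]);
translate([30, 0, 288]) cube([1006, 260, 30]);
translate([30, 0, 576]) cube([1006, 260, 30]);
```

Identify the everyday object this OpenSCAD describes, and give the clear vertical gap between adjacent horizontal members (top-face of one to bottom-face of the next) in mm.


A bookshelf. The clear shelf gap is 258 mm.

Two tall side panels with 3 horizontal boards between them — a bookshelf. The first two shelf undersides are at z = 0 and z = 288; with shelf thickness 30, the clear gap is 288 − 0 − 30 = 258 mm.


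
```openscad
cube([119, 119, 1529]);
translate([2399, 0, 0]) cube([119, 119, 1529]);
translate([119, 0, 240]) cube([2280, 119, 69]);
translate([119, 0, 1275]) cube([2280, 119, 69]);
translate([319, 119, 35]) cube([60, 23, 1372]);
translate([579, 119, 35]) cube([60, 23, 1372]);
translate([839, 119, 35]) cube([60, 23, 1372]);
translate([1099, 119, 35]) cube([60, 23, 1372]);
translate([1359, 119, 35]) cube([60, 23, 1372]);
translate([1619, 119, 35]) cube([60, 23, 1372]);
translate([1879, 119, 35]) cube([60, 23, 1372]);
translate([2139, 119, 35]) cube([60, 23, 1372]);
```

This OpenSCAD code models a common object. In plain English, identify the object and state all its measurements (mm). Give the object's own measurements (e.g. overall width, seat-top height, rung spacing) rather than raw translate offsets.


A fence section. Two 119×119 mm posts, 1529 mm tall, stand on the floor with a clear span of 2280 mm between their inner faces. Two horizontal rails of 119×69 mm section span the gap between the posts with their undersides at z = 240 mm and z = 1275 mm, flush with the posts' −y face. 8 pickets, each 60 mm wide, 23 mm thick and 1372 mm tall, are fixed to the +y face of the rails with their bottoms at z = 35 mm, spaced across the span with a 200 mm gap after the −x post and between neighbouring pickets and before the +x post.


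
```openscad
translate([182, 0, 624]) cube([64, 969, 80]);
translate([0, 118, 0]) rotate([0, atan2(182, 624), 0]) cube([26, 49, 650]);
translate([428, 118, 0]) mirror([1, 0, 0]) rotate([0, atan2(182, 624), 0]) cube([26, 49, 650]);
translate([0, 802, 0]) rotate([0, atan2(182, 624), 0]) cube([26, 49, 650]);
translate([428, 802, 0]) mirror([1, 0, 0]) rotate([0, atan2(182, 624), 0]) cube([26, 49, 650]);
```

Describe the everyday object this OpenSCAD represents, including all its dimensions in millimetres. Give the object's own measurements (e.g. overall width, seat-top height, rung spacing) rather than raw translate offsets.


A sawhorse. A 64×969×80 mm beam (x, y, z) sits on two A-frame leg pairs. Each pair is two raked legs of 26×49 mm section (49 mm along y) splaying symmetrically in x. Each leg rises 624 mm vertically over 182 mm of horizontal reach and is 650 mm long along its own axis. Every leg's outer bottom edge rests on the floor and its outer top edge meets a bottom edge of the beam — the left legs (tilting toward +x) meet the beam's −x bottom edge, the right legs (their mirror images, tilting toward −x) meet its +x bottom edge — so the leg tops tuck under the beam, the beam's underside is 624 mm above the floor, and the feet are 428 mm apart outside-to-outside with the beam centred between them. The two leg pairs are set in 118 mm from either end of the beam.


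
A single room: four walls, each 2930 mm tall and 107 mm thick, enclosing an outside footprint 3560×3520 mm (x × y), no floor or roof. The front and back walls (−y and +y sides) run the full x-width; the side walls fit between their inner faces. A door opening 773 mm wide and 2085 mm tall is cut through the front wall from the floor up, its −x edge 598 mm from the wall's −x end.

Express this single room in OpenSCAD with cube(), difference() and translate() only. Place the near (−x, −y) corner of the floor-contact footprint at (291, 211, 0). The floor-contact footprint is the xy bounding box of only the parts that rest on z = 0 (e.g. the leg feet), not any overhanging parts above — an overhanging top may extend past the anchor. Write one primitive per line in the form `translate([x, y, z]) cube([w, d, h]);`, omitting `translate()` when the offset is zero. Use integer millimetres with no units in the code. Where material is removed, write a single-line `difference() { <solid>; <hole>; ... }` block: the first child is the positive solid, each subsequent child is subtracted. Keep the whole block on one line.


difference() { translate([291, 211, 0]) cube([3560, 107, 2930]); translate([889, 211, 0]) cube([773, 107, 2085]); }
translate([291, 3624, 0]) cube([3560, 107, 2930]);
translate([291, 318, 0]) cube([107, 3306, 2930]);
translate([3744, 318, 0]) cube([107, 3306, 2930]);


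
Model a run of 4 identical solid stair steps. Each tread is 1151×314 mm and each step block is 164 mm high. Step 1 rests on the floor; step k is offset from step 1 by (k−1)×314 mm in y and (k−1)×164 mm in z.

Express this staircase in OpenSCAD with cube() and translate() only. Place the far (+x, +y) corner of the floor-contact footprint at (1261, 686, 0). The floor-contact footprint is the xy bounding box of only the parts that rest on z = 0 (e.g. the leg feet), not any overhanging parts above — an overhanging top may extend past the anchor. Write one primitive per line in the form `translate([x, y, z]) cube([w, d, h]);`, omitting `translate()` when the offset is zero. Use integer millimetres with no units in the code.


translate([110, 372, 0]) cube([1151, 314, 164]);
translate([110, 686, 164]) cube([1151, 314, 164]);
translate([110, 1000, 328]) cube([1151, 314, 164]);
translate([110, 1314, 492]) cube([1151, 314, 164]);


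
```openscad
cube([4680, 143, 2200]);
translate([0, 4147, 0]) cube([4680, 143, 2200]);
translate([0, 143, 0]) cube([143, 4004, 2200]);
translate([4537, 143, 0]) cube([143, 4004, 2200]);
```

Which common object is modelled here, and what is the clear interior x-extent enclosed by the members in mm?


A house (or room) frame. The interior width is 4394 mm.

Four 2200 mm walls enclosing a rectangle with no floor or roof — a room or house frame. Outside width is 4680 mm and wall thickness is 143 mm, so the interior width is 4680 − 2 × 143 = 4394 mm.


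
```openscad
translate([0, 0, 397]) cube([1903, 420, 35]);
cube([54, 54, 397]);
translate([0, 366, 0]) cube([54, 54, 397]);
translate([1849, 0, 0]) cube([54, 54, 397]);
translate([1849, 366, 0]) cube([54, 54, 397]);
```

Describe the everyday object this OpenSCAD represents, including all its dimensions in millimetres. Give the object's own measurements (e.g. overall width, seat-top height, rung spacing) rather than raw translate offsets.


A bench: a 1903×420 mm seat slab, 35 mm thick, top at z = 432 mm, on four 54×54 mm square legs flush with the seat corners and standing on z = 0.


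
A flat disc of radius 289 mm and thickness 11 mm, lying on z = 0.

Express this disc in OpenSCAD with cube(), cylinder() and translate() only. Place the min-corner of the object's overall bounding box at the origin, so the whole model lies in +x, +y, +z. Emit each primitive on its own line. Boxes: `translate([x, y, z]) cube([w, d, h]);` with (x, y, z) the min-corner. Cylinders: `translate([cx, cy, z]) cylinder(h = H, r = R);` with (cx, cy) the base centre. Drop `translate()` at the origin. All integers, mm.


translate([289, 289, 0]) cylinder(h = 11, r = 289);


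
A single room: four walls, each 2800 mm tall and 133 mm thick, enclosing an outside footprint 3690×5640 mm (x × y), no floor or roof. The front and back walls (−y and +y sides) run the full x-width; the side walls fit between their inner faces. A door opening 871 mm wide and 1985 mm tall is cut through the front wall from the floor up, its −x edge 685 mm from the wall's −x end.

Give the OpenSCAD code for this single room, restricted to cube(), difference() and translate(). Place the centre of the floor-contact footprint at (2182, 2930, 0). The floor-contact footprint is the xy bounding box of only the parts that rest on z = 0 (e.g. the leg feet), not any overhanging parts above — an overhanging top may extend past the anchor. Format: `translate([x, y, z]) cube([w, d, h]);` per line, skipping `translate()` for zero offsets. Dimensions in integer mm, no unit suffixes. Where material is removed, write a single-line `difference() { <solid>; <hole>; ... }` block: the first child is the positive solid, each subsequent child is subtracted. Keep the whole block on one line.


difference() { translate([337, 110, 0]) cube([3690, 133, 2800]); translate([1022, 110, 0]) cube([871, 133, 1985]); }
translate([337, 5617, 0]) cube([3690, 133, 2800]);
translate([337, 243, 0]) cube([133, 5374, 2800]);
translate([3894, 243, 0]) cube([133, 5374, 2800]);
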